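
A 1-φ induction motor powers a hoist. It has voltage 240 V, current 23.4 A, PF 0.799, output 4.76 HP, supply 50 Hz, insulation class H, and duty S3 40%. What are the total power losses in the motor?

936 W

P_in = V·I·cosφ = 240×23.4×0.799 = 4487 W
P_out = 4.76×746 = 3551 W
Losses = P_in − P_out = 4487 − 3551 = 936 W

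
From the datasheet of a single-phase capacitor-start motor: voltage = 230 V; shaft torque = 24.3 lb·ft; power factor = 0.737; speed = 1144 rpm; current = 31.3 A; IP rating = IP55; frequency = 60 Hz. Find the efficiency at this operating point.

74.4 %

τ = 24.3 lb·ft × 1.356 = 32.95 N·m
ω = 2π × 1144/60 = 119.8 rad/s; P_out = τω = 32.95 × 119.8 = 3947 W
P_in = V·I·cosφ = 230 × 31.3 × 0.737 = 5306 W
η = P_out / P_in = 3947 / 5306 = 0.744 = 74.4%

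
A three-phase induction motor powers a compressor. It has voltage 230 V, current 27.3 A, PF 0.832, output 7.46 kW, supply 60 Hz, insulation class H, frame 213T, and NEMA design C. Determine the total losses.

1.59 kW

P_in = √3·V·I·cosφ = 1.732×230×27.3×0.832 = 9048 W
P_out = 7460 W
Losses = P_in − P_out = 9048 − 7460 = 1588 W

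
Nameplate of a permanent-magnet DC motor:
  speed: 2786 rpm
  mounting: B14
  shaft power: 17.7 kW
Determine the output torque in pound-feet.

44.7 lb·ft

ω = 2π × 2786/60 = 291.7 rad/s
τ = P/ω = 17700/291.7 = 60.68 N·m
In lb·ft: 60.68/1.356 = 44.7 lb·ft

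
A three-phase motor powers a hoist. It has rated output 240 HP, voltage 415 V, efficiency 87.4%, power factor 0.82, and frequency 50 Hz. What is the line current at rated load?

P_out = 240 × 746 = 179040 W
P_in = P_out / η = 179040 / 0.874 = 204851 W
I_L = P_in / (√3·V_L·cosφ) = 204851 / (1.732 × 415 × 0.82) = 348 A

348 A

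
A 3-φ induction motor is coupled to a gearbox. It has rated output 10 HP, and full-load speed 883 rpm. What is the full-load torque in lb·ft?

P_out = 10 × 746 = 7460 W
ω = 2π × 883/60 = 92.47 rad/s
τ = P_out/ω = 7460/92.47 = 80.67 N·m
In lb·ft: 80.67/1.356 = 59.5 lb·ft

59.5 lb·ft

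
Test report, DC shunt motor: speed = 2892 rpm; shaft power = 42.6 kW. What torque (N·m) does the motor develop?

141 N·m

ω = 2π × 2892/60 = 302.8 rad/s
τ = P/ω = 42600/302.8 = 141 N·m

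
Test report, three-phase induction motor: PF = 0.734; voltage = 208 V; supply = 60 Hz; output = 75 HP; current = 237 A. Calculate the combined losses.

6720 W

P_in = √3·V·I·cosφ = 1.732×208×237×0.734 = 62669 W
P_out = 75×746 = 55950 W
Losses = P_in − P_out = 62669 − 55950 = 6719 W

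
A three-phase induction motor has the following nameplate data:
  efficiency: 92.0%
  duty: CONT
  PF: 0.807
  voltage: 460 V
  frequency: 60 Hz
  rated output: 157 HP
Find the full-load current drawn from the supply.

P_out = 157 × 746 = 117122 W
P_in = P_out / η = 117122 / 0.920 = 127307 W
I_L = P_in / (√3·V_L·cosφ) = 127307 / (1.732 × 460 × 0.807) = 198 A

198 A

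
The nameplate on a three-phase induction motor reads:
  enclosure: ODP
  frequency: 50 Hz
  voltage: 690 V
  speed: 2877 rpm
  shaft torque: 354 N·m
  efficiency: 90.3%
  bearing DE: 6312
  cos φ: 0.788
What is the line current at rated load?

ω = 2π×2877/60 = 301.3 rad/s; P_out = τω = 354 × 301.3 = 106660 W
P_in = P_out / η = 106660 / 0.903 = 118117 W
I_L = P_in / (√3·V_L·cosφ) = 118117 / (1.732 × 690 × 0.788) = 125 A

125 A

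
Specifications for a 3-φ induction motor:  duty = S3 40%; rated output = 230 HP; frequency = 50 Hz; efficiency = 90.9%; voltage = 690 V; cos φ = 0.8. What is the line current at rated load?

P_out = 230 × 746 = 171580 W
P_in = P_out / η = 171580 / 0.909 = 188757 W
I_L = P_in / (√3·V_L·cosφ) = 188757 / (1.732 × 690 × 0.8) = 197 A

197 A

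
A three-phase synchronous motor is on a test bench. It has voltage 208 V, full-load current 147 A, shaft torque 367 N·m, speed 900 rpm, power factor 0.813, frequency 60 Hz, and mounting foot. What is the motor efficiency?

ω = 2π × 900/60 = 94.25 rad/s; P_out = τω = 367 × 94.25 = 34590 W
P_in = √3·V_L·I_L·cosφ = 1.732 × 208 × 147 × 0.813 = 43055 W
η = P_out / P_in = 34590 / 43055 = 0.803 = 80.3%

80.3 %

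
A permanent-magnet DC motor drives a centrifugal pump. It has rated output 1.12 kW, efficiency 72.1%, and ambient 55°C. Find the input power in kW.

P_out = 1120 W
P_in = P_out/η = 1120/0.721 = 1553 W = 1.55 kW

1.55 kW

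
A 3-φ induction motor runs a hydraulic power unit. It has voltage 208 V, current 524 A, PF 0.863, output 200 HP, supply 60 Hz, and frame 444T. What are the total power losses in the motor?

P_in = √3·V·I·cosφ = 1.732×208×524×0.863 = 162912 W
P_out = 200×746 = 149200 W
Losses = P_in − P_out = 162912 − 149200 = 13712 W

13700 W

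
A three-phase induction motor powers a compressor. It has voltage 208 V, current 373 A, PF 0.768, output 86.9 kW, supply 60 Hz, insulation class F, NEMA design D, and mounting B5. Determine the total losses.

P_in = √3·V·I·cosφ = 1.732×208×373×0.768 = 103200 W
P_out = 86900 W
Losses = P_in − P_out = 103200 − 86900 = 16300 W

16.3 kW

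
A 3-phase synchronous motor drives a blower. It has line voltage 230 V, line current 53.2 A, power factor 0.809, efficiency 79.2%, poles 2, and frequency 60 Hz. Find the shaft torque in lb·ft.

P_in = √3·V·I·cosφ = 1.732 × 230 × 53.2 × 0.809 = 17145 W
P_out = η·P_in = 0.792 × 17145 = 13579 W
n = n_s = 120×60/2 = 3600 rpm (synchronous)
ω = 2π×3600/60 = 377 rad/s
τ = P_out/ω = 13579/377 = 36.02 N·m
In lb·ft: 36.02/1.356 = 26.6 lb·ft

26.6 lb·ft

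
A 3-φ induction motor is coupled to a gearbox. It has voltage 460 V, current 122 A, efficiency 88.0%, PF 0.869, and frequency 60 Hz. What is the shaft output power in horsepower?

99.6 HP

P_in = √3·V·I·cosφ = 1.732 × 460 × 122 × 0.869 = 84467 W
P_out = η·P_in = 0.88 × 84467 = 74331 W
= 74331/746 = 99.6 HP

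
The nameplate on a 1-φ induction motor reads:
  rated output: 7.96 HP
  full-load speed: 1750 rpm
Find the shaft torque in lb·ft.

P_out = 7.96 × 746 = 5938 W
ω = 2π × 1750/60 = 183.3 rad/s
τ = P_out/ω = 5938/183.3 = 32.39 N·m
In lb·ft: 32.39/1.356 = 23.9 lb·ft

23.9 lb·ft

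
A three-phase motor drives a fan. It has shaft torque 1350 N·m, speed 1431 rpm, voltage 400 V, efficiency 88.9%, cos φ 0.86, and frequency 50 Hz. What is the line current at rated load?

382 A

ω = 2π×1431/60 = 149.9 rad/s; P_out = τω = 1350 × 149.9 = 202365 W
P_in = P_out / η = 202365 / 0.889 = 227632 W
I_L = P_in / (√3·V_L·cosφ) = 227632 / (1.732 × 400 × 0.86) = 382 A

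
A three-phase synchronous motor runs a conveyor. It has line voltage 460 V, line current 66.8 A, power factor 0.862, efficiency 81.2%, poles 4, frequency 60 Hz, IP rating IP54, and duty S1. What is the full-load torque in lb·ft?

146 lb·ft

P_in = √3·V·I·cosφ = 1.732 × 460 × 66.8 × 0.862 = 45876 W
P_out = η·P_in = 0.812 × 45876 = 37251 W
n = n_s = 120×60/4 = 1800 rpm (synchronous)
ω = 2π×1800/60 = 188.5 rad/s
τ = P_out/ω = 37251/188.5 = 197.6 N·m
In lb·ft: 197.6/1.356 = 146 lb·ft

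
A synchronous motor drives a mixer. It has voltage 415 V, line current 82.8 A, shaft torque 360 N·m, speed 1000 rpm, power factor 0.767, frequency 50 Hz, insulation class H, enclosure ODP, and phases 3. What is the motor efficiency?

ω = 2π × 1000/60 = 104.7 rad/s; P_out = τω = 360 × 104.7 = 37692 W
P_in = √3·V_L·I_L·cosφ = 1.732 × 415 × 82.8 × 0.767 = 45648 W
η = P_out / P_in = 37692 / 45648 = 0.826 = 82.6%

82.6 %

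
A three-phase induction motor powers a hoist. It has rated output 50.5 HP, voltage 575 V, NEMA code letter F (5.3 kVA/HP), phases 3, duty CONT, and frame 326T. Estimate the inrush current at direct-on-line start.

S_LR = 5.3 × 50.5 = 267.65 kVA
I_LR = S_LR/(√3·V_L) = 267650/(1.732×575) = 269 A

269 A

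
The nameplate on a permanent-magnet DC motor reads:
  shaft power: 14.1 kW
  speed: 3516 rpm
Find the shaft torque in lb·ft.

ω = 2π × 3516/60 = 368.2 rad/s
τ = P/ω = 14100/368.2 = 38.29 N·m
In lb·ft: 38.29/1.356 = 28.2 lb·ft

28.2 lb·ft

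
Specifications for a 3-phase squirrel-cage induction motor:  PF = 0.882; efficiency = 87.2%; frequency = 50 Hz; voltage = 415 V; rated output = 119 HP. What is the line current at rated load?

P_out = 119 × 746 = 88774 W
P_in = P_out / η = 88774 / 0.872 = 101805 W
I_L = P_in / (√3·V_L·cosφ) = 101805 / (1.732 × 415 × 0.882) = 161 A

161 A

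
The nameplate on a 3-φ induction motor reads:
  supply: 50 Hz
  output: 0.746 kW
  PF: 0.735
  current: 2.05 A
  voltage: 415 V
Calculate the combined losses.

P_in = √3·V·I·cosφ = 1.732×415×2.05×0.735 = 1083 W
P_out = 746 W
Losses = P_in − P_out = 1083 − 746 = 337 W

337 W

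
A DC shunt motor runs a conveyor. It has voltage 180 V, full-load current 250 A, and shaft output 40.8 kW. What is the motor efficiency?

90.7 %

P_out = 40.8 kW = 40800 W
P_in = V·I = 180 × 250 = 45000 W
η = P_out / P_in = 40800 / 45000 = 0.907 = 90.7%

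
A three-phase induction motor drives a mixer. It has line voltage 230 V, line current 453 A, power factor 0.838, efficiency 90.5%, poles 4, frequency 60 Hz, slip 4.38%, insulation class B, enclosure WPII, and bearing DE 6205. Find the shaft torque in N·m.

759 N·m

P_in = √3·V·I·cosφ = 1.732 × 230 × 453 × 0.838 = 151223 W
P_out = η·P_in = 0.905 × 151223 = 136857 W
n_s = 120×60/4 = 1800 rpm; n = 1800×(1−0.0438) = 1721 rpm
ω = 2π×1721/60 = 180.2 rad/s
τ = P_out/ω = 136857/180.2 = 759 N·m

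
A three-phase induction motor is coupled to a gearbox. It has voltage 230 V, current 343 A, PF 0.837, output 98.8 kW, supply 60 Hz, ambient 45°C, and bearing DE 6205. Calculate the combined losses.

15.6 kW

P_in = √3·V·I·cosφ = 1.732×230×343×0.837 = 114366 W
P_out = 98800 W
Losses = P_in − P_out = 114366 − 98800 = 15566 W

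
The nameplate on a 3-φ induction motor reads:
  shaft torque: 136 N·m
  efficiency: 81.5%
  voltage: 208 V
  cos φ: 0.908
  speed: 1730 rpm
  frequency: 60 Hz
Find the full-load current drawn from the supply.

92.4 A

ω = 2π×1730/60 = 181.2 rad/s; P_out = τω = 136 × 181.2 = 24643 W
P_in = P_out / η = 24643 / 0.815 = 30237 W
I_L = P_in / (√3·V_L·cosφ) = 30237 / (1.732 × 208 × 0.908) = 92.4 A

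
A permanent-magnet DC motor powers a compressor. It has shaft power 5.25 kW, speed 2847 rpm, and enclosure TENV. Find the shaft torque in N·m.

17.6 N·m

ω = 2π × 2847/60 = 298.1 rad/s
τ = P/ω = 5250/298.1 = 17.6 N·m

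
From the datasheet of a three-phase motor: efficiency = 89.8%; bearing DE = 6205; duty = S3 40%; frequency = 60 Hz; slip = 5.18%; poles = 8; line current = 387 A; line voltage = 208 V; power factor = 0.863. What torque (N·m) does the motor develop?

1210 N·m

P_in = √3·V·I·cosφ = 1.732 × 208 × 387 × 0.863 = 120319 W
P_out = η·P_in = 0.898 × 120319 = 108046 W
n_s = 120×60/8 = 900 rpm; n = 900×(1−0.0518) = 853 rpm
ω = 2π×853/60 = 89.33 rad/s
τ = P_out/ω = 108046/89.33 = 1210 N·m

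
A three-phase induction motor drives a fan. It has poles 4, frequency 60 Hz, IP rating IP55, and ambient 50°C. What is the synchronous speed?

1800 rpm

n_s = 120f/p = 120×60/4 = 1800 rpm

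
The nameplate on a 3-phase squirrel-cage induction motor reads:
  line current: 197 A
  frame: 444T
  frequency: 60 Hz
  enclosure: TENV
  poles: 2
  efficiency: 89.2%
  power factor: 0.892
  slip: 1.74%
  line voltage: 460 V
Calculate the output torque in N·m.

337 N·m

P_in = √3·V·I·cosφ = 1.732 × 460 × 197 × 0.892 = 140003 W
P_out = η·P_in = 0.892 × 140003 = 124883 W
n_s = 120×60/2 = 3600 rpm; n = 3600×(1−0.0174) = 3537 rpm
ω = 2π×3537/60 = 370.4 rad/s
τ = P_out/ω = 124883/370.4 = 337 N·m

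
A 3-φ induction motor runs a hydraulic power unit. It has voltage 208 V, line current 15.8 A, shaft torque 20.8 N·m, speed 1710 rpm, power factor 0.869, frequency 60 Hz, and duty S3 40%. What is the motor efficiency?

75.3 %

ω = 2π × 1710/60 = 179.1 rad/s; P_out = τω = 20.8 × 179.1 = 3725 W
P_in = √3·V_L·I_L·cosφ = 1.732 × 208 × 15.8 × 0.869 = 4946 W
η = P_out / P_in = 3725 / 4946 = 0.753 = 75.3%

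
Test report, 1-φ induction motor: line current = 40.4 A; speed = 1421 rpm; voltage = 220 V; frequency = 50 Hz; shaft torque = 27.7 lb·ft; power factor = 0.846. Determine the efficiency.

74.3 %

τ = 27.7 lb·ft × 1.356 = 37.56 N·m
ω = 2π × 1421/60 = 148.8 rad/s; P_out = τω = 37.56 × 148.8 = 5589 W
P_in = V·I·cosφ = 220 × 40.4 × 0.846 = 7519 W
η = P_out / P_in = 5589 / 7519 = 0.743 = 74.3%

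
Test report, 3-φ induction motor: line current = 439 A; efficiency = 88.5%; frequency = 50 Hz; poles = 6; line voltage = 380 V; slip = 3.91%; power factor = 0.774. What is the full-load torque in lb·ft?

1450 lb·ft

P_in = √3·V·I·cosφ = 1.732 × 380 × 439 × 0.774 = 223634 W
P_out = η·P_in = 0.885 × 223634 = 197916 W
n_s = 120×50/6 = 1000 rpm; n = 1000×(1−0.0391) = 961 rpm
ω = 2π×961/60 = 100.6 rad/s
τ = P_out/ω = 197916/100.6 = 1967 N·m
In lb·ft: 1967/1.356 = 1450 lb·ft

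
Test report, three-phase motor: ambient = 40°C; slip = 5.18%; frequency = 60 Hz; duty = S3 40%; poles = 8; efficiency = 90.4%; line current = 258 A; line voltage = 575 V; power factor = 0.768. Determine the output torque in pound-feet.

1470 lb·ft

P_in = √3·V·I·cosφ = 1.732 × 575 × 258 × 0.768 = 197332 W
P_out = η·P_in = 0.904 × 197332 = 178388 W
n_s = 120×60/8 = 900 rpm; n = 900×(1−0.0518) = 853 rpm
ω = 2π×853/60 = 89.33 rad/s
τ = P_out/ω = 178388/89.33 = 1997 N·m
In lb·ft: 1997/1.356 = 1470 lb·ft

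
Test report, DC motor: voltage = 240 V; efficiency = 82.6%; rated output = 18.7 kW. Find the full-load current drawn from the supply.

94.3 A

P_out = 18.7 kW = 18700 W
P_in = P_out / η = 18700 / 0.826 = 22639 W
I = P_in / V = 22639 / 240 = 94.3 A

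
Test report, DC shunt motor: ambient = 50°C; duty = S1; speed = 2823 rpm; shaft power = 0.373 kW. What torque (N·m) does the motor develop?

ω = 2π × 2823/60 = 295.6 rad/s
τ = P/ω = 373/295.6 = 1.26 N·m

1.26 N·m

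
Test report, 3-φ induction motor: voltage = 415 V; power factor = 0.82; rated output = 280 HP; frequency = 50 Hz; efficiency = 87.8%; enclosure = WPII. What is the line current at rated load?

404 A

P_out = 280 × 746 = 208880 W
P_in = P_out / η = 208880 / 0.878 = 237904 W
I_L = P_in / (√3·V_L·cosφ) = 237904 / (1.732 × 415 × 0.82) = 404 A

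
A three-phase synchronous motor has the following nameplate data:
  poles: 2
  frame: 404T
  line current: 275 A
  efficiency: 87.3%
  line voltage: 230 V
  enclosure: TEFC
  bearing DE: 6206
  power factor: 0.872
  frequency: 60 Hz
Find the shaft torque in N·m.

221 N·m

P_in = √3·V·I·cosφ = 1.732 × 230 × 275 × 0.872 = 95527 W
P_out = η·P_in = 0.873 × 95527 = 83395 W
n = n_s = 120×60/2 = 3600 rpm (synchronous)
ω = 2π×3600/60 = 377 rad/s
τ = P_out/ω = 83395/377 = 221 N·m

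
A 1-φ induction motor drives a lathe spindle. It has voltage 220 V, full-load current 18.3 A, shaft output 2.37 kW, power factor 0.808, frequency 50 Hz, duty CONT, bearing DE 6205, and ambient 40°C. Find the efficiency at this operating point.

P_out = 2.37 kW = 2370 W
P_in = V·I·cosφ = 220 × 18.3 × 0.808 = 3253 W
η = P_out / P_in = 2370 / 3253 = 0.729 = 72.9%

72.9 %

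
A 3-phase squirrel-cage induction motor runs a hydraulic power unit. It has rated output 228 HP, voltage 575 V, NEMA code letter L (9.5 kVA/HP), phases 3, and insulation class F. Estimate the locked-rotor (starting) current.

S_LR = 9.5 × 228 = 2166 kVA
I_LR = S_LR/(√3·V_L) = 2166000/(1.732×575) = 2170 A

2170 A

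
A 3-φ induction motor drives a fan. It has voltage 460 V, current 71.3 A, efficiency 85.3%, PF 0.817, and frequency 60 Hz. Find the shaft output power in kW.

P_in = √3·V·I·cosφ = 1.732 × 460 × 71.3 × 0.817 = 46411 W
P_out = η·P_in = 0.853 × 46411 = 39589 W

39.6 kW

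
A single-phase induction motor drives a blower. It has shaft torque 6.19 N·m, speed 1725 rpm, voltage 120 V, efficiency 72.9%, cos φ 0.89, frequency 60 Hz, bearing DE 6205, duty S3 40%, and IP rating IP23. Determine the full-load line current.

ω = 2π×1725/60 = 180.6 rad/s; P_out = τω = 6.19 × 180.6 = 1118 W
P_in = P_out / η = 1118 / 0.729 = 1534 W
I = P_in / (V·cosφ) = 1534 / (120 × 0.89) = 14.4 A

14.4 A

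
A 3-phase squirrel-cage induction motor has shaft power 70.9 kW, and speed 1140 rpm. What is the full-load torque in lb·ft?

ω = 2π × 1140/60 = 119.4 rad/s
τ = P/ω = 70900/119.4 = 593.8 N·m
In lb·ft: 593.8/1.356 = 438 lb·ft

438 lb·ft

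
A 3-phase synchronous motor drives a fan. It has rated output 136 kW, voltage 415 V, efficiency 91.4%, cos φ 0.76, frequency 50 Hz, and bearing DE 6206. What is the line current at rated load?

P_out = 136 kW = 136000 W
P_in = P_out / η = 136000 / 0.914 = 148796 W
I_L = P_in / (√3·V_L·cosφ) = 148796 / (1.732 × 415 × 0.76) = 272 A

272 A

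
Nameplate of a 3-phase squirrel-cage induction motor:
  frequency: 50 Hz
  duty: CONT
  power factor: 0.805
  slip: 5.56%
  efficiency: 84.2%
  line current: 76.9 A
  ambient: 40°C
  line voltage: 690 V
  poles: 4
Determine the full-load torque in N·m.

420 N·m

P_in = √3·V·I·cosφ = 1.732 × 690 × 76.9 × 0.805 = 73981 W
P_out = η·P_in = 0.842 × 73981 = 62292 W
n_s = 120×50/4 = 1500 rpm; n = 1500×(1−0.0556) = 1417 rpm
ω = 2π×1417/60 = 148.4 rad/s
τ = P_out/ω = 62292/148.4 = 420 N·m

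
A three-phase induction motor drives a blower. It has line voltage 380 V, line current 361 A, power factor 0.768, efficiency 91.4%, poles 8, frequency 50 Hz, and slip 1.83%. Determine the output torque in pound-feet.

P_in = √3·V·I·cosφ = 1.732 × 380 × 361 × 0.768 = 182474 W
P_out = η·P_in = 0.914 × 182474 = 166781 W
n_s = 120×50/8 = 750 rpm; n = 750×(1−0.0183) = 736 rpm
ω = 2π×736/60 = 77.07 rad/s
τ = P_out/ω = 166781/77.07 = 2164 N·m
In lb·ft: 2164/1.356 = 1600 lb·ft

1600 lb·ft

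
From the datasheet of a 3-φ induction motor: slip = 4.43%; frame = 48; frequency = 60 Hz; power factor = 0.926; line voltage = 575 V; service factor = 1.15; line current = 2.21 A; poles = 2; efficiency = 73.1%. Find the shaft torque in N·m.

4.14 N·m

P_in = √3·V·I·cosφ = 1.732 × 575 × 2.21 × 0.926 = 2038 W
P_out = η·P_in = 0.731 × 2038 = 1490 W
n_s = 120×60/2 = 3600 rpm; n = 3600×(1−0.0443) = 3441 rpm
ω = 2π×3441/60 = 360.3 rad/s
τ = P_out/ω = 1490/360.3 = 4.14 N·m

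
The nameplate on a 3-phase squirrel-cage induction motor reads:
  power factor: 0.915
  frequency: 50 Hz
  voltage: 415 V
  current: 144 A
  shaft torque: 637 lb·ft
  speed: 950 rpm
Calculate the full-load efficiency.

τ = 637 lb·ft × 1.356 = 863.8 N·m
ω = 2π × 950/60 = 99.48 rad/s; P_out = τω = 863.8 × 99.48 = 85931 W
P_in = √3·V_L·I_L·cosφ = 1.732 × 415 × 144 × 0.915 = 94706 W
η = P_out / P_in = 85931 / 94706 = 0.907 = 90.7%

90.7 %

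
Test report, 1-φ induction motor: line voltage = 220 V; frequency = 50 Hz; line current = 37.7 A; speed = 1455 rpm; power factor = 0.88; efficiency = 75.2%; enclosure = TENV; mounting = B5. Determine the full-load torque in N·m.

P_in = V·I·cosφ = 220 × 37.7 × 0.88 = 7299 W
P_out = η·P_in = 0.752 × 7299 = 5489 W
n = 1455 rpm
ω = 2π×1455/60 = 152.4 rad/s
τ = P_out/ω = 5489/152.4 = 36 N·m

36 N·m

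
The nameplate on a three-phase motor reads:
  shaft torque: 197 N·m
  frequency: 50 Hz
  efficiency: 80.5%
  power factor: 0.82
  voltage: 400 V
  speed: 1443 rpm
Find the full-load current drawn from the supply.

65.1 A

ω = 2π×1443/60 = 151.1 rad/s; P_out = τω = 197 × 151.1 = 29767 W
P_in = P_out / η = 29767 / 0.805 = 36978 W
I_L = P_in / (√3·V_L·cosφ) = 36978 / (1.732 × 400 × 0.82) = 65.1 A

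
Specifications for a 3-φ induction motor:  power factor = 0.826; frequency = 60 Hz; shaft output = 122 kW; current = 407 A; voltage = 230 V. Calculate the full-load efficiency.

P_out = 122 kW = 122000 W
P_in = √3·V_L·I_L·cosφ = 1.732 × 230 × 407 × 0.826 = 133921 W
η = P_out / P_in = 122000 / 133921 = 0.911 = 91.1%

91.1 %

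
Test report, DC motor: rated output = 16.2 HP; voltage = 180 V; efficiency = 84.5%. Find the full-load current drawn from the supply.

79.5 A

P_out = 16.2 × 746 = 12085 W
P_in = P_out / η = 12085 / 0.845 = 14302 W
I = P_in / V = 14302 / 180 = 79.5 A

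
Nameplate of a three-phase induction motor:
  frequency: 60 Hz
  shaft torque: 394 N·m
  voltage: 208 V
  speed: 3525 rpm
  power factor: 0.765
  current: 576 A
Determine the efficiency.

ω = 2π × 3525/60 = 369.1 rad/s; P_out = τω = 394 × 369.1 = 145425 W
P_in = √3·V_L·I_L·cosφ = 1.732 × 208 × 576 × 0.765 = 158743 W
η = P_out / P_in = 145425 / 158743 = 0.916 = 91.6%

91.6 %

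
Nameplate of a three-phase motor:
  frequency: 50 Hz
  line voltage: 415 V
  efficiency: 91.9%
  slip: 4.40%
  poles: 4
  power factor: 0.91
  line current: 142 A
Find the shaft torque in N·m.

568 N·m

P_in = √3·V·I·cosφ = 1.732 × 415 × 142 × 0.91 = 92881 W
P_out = η·P_in = 0.919 × 92881 = 85358 W
n_s = 120×50/4 = 1500 rpm; n = 1500×(1−0.044) = 1434 rpm
ω = 2π×1434/60 = 150.2 rad/s
τ = P_out/ω = 85358/150.2 = 568 N·m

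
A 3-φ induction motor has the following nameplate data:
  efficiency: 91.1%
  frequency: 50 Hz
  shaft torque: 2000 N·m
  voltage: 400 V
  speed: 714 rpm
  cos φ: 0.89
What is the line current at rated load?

ω = 2π×714/60 = 74.77 rad/s; P_out = τω = 2000 × 74.77 = 149540 W
P_in = P_out / η = 149540 / 0.911 = 164149 W
I_L = P_in / (√3·V_L·cosφ) = 164149 / (1.732 × 400 × 0.89) = 266 A

266 A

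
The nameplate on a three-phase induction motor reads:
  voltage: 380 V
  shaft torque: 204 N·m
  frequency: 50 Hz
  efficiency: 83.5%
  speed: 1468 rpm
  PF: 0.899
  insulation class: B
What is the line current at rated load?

63.5 A

ω = 2π×1468/60 = 153.7 rad/s; P_out = τω = 204 × 153.7 = 31355 W
P_in = P_out / η = 31355 / 0.835 = 37551 W
I_L = P_in / (√3·V_L·cosφ) = 37551 / (1.732 × 380 × 0.899) = 63.5 A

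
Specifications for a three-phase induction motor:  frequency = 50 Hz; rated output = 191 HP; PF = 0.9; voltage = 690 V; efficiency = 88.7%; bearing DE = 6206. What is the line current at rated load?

149 A

P_out = 191 × 746 = 142486 W
P_in = P_out / η = 142486 / 0.887 = 160638 W
I_L = P_in / (√3·V_L·cosφ) = 160638 / (1.732 × 690 × 0.9) = 149 A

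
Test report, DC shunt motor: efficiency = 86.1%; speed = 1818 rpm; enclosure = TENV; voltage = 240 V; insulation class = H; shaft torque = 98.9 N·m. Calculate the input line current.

91.1 A

ω = 2π×1818/60 = 190.4 rad/s; P_out = τω = 98.9 × 190.4 = 18831 W
P_in = P_out / η = 18831 / 0.861 = 21871 W
I = P_in / V = 21871 / 240 = 91.1 A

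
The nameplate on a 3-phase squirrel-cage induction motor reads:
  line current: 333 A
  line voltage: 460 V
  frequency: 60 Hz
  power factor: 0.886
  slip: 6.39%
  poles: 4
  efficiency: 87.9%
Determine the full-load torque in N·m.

1170 N·m

P_in = √3·V·I·cosφ = 1.732 × 460 × 333 × 0.886 = 235063 W
P_out = η·P_in = 0.879 × 235063 = 206620 W
n_s = 120×60/4 = 1800 rpm; n = 1800×(1−0.0639) = 1685 rpm
ω = 2π×1685/60 = 176.5 rad/s
τ = P_out/ω = 206620/176.5 = 1170 N·m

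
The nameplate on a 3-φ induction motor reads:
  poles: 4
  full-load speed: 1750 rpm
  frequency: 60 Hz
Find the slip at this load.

2.78 %

n_s = 120f/p = 120×60/4 = 1800 rpm
s = (n_s − n)/n_s = (1800 − 1750)/1800 = 0.0278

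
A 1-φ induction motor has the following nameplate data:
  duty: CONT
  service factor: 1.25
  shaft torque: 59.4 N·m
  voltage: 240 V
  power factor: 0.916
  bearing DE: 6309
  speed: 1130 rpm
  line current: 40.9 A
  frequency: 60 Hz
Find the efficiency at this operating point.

ω = 2π × 1130/60 = 118.3 rad/s; P_out = τω = 59.4 × 118.3 = 7027 W
P_in = V·I·cosφ = 240 × 40.9 × 0.916 = 8991 W
η = P_out / P_in = 7027 / 8991 = 0.782 = 78.2%

78.2 %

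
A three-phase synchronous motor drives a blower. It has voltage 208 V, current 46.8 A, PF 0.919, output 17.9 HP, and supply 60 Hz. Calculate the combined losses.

P_in = √3·V·I·cosφ = 1.732×208×46.8×0.919 = 15494 W
P_out = 17.9×746 = 13353 W
Losses = P_in − P_out = 15494 − 13353 = 2141 W

2.14 kW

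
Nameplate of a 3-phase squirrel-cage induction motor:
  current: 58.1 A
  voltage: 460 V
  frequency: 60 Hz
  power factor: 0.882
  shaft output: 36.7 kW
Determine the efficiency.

89.9 %

P_out = 36.7 kW = 36700 W
P_in = √3·V_L·I_L·cosφ = 1.732 × 460 × 58.1 × 0.882 = 40827 W
η = P_out / P_in = 36700 / 40827 = 0.899 = 89.9%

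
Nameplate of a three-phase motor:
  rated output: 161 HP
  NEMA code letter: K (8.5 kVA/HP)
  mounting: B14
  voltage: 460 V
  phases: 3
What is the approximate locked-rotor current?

1720 A

S_LR = 8.5 × 161 = 1368.5 kVA
I_LR = S_LR/(√3·V_L) = 1368500/(1.732×460) = 1720 A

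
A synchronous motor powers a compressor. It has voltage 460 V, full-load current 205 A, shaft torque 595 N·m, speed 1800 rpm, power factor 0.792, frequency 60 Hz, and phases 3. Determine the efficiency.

86.7 %

ω = 2π × 1800/60 = 188.5 rad/s; P_out = τω = 595 × 188.5 = 112158 W
P_in = √3·V_L·I_L·cosφ = 1.732 × 460 × 205 × 0.792 = 129355 W
η = P_out / P_in = 112158 / 129355 = 0.867 = 86.7%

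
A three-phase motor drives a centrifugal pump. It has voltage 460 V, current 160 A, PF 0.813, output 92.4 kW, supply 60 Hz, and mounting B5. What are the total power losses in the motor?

11.2 kW

P_in = √3·V·I·cosφ = 1.732×460×160×0.813 = 103637 W
P_out = 92400 W
Losses = P_in − P_out = 103637 − 92400 = 11237 W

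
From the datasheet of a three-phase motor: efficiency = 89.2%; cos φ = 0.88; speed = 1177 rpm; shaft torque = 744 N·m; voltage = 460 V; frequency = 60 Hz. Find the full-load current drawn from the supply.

147 A

ω = 2π×1177/60 = 123.3 rad/s; P_out = τω = 744 × 123.3 = 91735 W
P_in = P_out / η = 91735 / 0.892 = 102842 W
I_L = P_in / (√3·V_L·cosφ) = 102842 / (1.732 × 460 × 0.88) = 147 A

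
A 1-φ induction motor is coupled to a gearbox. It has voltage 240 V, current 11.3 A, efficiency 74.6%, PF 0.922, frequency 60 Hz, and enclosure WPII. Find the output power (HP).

P_in = V·I·cosφ = 240 × 11.3 × 0.922 = 2500 W
P_out = η·P_in = 0.746 × 2500 = 1865 W
= 1865/746 = 2.5 HP

2.5 HP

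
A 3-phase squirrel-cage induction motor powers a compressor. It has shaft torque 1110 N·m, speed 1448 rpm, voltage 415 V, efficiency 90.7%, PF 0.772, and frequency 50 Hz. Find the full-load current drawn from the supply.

ω = 2π×1448/60 = 151.6 rad/s; P_out = τω = 1110 × 151.6 = 168276 W
P_in = P_out / η = 168276 / 0.907 = 185530 W
I_L = P_in / (√3·V_L·cosφ) = 185530 / (1.732 × 415 × 0.772) = 334 A

334 A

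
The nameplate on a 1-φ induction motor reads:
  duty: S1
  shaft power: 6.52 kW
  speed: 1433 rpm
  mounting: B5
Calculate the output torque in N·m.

43.4 N·m

ω = 2π × 1433/60 = 150.1 rad/s
τ = P/ω = 6520/150.1 = 43.4 N·m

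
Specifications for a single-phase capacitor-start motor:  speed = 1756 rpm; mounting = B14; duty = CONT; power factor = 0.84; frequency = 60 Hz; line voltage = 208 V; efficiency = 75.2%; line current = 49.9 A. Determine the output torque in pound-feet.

P_in = V·I·cosφ = 208 × 49.9 × 0.84 = 8719 W
P_out = η·P_in = 0.752 × 8719 = 6557 W
n = 1756 rpm
ω = 2π×1756/60 = 183.9 rad/s
τ = P_out/ω = 6557/183.9 = 35.66 N·m
In lb·ft: 35.66/1.356 = 26.3 lb·ft

26.3 lb·ft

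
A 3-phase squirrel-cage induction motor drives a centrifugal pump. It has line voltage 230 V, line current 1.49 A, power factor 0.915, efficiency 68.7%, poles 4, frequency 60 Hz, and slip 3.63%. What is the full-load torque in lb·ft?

1.51 lb·ft

P_in = √3·V·I·cosφ = 1.732 × 230 × 1.49 × 0.915 = 543 W
P_out = η·P_in = 0.687 × 543 = 373 W
n_s = 120×60/4 = 1800 rpm; n = 1800×(1−0.0363) = 1735 rpm
ω = 2π×1735/60 = 181.7 rad/s
τ = P_out/ω = 373/181.7 = 2.053 N·m
In lb·ft: 2.053/1.356 = 1.51 lb·ft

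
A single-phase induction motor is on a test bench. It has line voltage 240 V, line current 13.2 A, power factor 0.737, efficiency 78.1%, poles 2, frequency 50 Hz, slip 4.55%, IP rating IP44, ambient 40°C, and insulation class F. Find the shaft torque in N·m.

P_in = V·I·cosφ = 240 × 13.2 × 0.737 = 2335 W
P_out = η·P_in = 0.781 × 2335 = 1824 W
n_s = 120×50/2 = 3000 rpm; n = 3000×(1−0.0455) = 2864 rpm
ω = 2π×2864/60 = 299.9 rad/s
τ = P_out/ω = 1824/299.9 = 6.08 N·m

6.08 N·m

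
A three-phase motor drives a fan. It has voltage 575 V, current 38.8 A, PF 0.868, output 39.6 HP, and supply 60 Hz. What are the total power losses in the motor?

4 kW

P_in = √3·V·I·cosφ = 1.732×575×38.8×0.868 = 33540 W
P_out = 39.6×746 = 29542 W
Losses = P_in − P_out = 33540 − 29542 = 3998 W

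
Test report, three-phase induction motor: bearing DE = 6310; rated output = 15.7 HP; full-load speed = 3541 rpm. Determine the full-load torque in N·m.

31.6 N·m

P_out = 15.7 × 746 = 11712 W
ω = 2π × 3541/60 = 370.8 rad/s
τ = P_out/ω = 11712/370.8 = 31.6 N·m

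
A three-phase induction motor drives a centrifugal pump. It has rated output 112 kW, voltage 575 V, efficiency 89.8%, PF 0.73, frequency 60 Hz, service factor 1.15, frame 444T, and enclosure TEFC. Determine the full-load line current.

P_out = 112 kW = 112000 W
P_in = P_out / η = 112000 / 0.898 = 124722 W
I_L = P_in / (√3·V_L·cosφ) = 124722 / (1.732 × 575 × 0.73) = 172 A

172 A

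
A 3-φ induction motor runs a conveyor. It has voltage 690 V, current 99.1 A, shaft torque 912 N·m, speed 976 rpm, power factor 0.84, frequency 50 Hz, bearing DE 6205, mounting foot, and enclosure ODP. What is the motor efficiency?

ω = 2π × 976/60 = 102.2 rad/s; P_out = τω = 912 × 102.2 = 93206 W
P_in = √3·V_L·I_L·cosφ = 1.732 × 690 × 99.1 × 0.84 = 99483 W
η = P_out / P_in = 93206 / 99483 = 0.937 = 93.7%

93.7 %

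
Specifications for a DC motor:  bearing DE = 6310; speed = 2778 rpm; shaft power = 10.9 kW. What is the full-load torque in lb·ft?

ω = 2π × 2778/60 = 290.9 rad/s
τ = P/ω = 10900/290.9 = 37.47 N·m
In lb·ft: 37.47/1.356 = 27.6 lb·ft

27.6 lb·ft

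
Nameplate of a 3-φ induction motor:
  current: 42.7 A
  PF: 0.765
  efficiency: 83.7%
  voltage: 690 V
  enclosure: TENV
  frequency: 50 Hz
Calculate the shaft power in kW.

P_in = √3·V·I·cosφ = 1.732 × 690 × 42.7 × 0.765 = 39038 W
P_out = η·P_in = 0.837 × 39038 = 32675 W

32.7 kW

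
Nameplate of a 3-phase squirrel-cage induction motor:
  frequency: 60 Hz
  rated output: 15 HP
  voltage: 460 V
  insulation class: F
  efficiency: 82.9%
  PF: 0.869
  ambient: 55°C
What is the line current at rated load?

19.5 A

P_out = 15 × 746 = 11190 W
P_in = P_out / η = 11190 / 0.829 = 13498 W
I_L = P_in / (√3·V_L·cosφ) = 13498 / (1.732 × 460 × 0.869) = 19.5 A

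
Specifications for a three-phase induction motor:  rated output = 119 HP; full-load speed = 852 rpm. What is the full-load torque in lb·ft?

734 lb·ft

P_out = 119 × 746 = 88774 W
ω = 2π × 852/60 = 89.22 rad/s
τ = P_out/ω = 88774/89.22 = 995 N·m
In lb·ft: 995/1.356 = 734 lb·ft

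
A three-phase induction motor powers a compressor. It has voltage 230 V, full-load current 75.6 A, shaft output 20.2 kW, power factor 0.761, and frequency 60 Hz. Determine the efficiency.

P_out = 20.2 kW = 20200 W
P_in = √3·V_L·I_L·cosφ = 1.732 × 230 × 75.6 × 0.761 = 22918 W
η = P_out / P_in = 20200 / 22918 = 0.881 = 88.1%

88.1 %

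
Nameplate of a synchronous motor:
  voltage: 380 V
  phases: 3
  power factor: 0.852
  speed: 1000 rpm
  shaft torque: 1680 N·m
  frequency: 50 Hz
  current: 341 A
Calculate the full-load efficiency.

92.0 %

ω = 2π × 1000/60 = 104.7 rad/s; P_out = τω = 1680 × 104.7 = 175896 W
P_in = √3·V_L·I_L·cosφ = 1.732 × 380 × 341 × 0.852 = 191217 W
η = P_out / P_in = 175896 / 191217 = 0.920 = 92.0%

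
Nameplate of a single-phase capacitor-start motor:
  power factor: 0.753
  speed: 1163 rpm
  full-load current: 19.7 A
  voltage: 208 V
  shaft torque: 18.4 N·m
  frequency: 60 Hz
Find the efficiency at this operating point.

72.6 %

ω = 2π × 1163/60 = 121.8 rad/s; P_out = τω = 18.4 × 121.8 = 2241 W
P_in = V·I·cosφ = 208 × 19.7 × 0.753 = 3085 W
η = P_out / P_in = 2241 / 3085 = 0.726 = 72.6%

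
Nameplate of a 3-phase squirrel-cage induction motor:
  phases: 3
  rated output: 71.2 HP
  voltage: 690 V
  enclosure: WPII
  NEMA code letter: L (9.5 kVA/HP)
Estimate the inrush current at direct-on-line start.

566 A

S_LR = 9.5 × 71.2 = 676.4 kVA
I_LR = S_LR/(√3·V_L) = 676400/(1.732×690) = 566 A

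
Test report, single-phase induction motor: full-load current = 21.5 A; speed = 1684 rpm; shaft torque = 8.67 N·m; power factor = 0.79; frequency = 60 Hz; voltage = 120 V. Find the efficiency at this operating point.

75.0 %

ω = 2π × 1684/60 = 176.3 rad/s; P_out = τω = 8.67 × 176.3 = 1529 W
P_in = V·I·cosφ = 120 × 21.5 × 0.79 = 2038 W
η = P_out / P_in = 1529 / 2038 = 0.750 = 75.0%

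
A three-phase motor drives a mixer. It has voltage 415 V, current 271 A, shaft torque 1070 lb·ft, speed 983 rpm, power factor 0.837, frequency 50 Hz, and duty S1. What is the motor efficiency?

τ = 1070 lb·ft × 1.356 = 1451 N·m
ω = 2π × 983/60 = 102.9 rad/s; P_out = τω = 1451 × 102.9 = 149308 W
P_in = √3·V_L·I_L·cosφ = 1.732 × 415 × 271 × 0.837 = 163039 W
η = P_out / P_in = 149308 / 163039 = 0.916 = 91.6%

91.6 %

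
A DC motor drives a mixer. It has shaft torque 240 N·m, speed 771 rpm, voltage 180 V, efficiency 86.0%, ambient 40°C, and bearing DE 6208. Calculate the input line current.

125 A

ω = 2π×771/60 = 80.74 rad/s; P_out = τω = 240 × 80.74 = 19378 W
P_in = P_out / η = 19378 / 0.860 = 22533 W
I = P_in / V = 22533 / 180 = 125 A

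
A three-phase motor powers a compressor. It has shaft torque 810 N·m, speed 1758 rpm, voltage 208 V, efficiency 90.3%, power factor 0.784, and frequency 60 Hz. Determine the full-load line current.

ω = 2π×1758/60 = 184.1 rad/s; P_out = τω = 810 × 184.1 = 149121 W
P_in = P_out / η = 149121 / 0.903 = 165140 W
I_L = P_in / (√3·V_L·cosφ) = 165140 / (1.732 × 208 × 0.784) = 585 A

585 A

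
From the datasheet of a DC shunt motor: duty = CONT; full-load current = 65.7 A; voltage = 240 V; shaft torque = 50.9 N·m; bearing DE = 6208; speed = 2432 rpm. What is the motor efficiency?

82.2 %

ω = 2π × 2432/60 = 254.7 rad/s; P_out = τω = 50.9 × 254.7 = 12964 W
P_in = V·I = 240 × 65.7 = 15768 W
η = P_out / P_in = 12964 / 15768 = 0.822 = 82.2%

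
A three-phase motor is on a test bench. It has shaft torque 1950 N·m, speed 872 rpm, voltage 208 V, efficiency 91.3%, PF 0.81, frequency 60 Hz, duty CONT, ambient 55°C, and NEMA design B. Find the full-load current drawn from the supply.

ω = 2π×872/60 = 91.32 rad/s; P_out = τω = 1950 × 91.32 = 178074 W
P_in = P_out / η = 178074 / 0.913 = 195043 W
I_L = P_in / (√3·V_L·cosφ) = 195043 / (1.732 × 208 × 0.81) = 668 A

668 A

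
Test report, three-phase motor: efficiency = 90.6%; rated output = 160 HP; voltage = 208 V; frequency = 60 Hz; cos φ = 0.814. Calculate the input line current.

449 A

P_out = 160 × 746 = 119360 W
P_in = P_out / η = 119360 / 0.906 = 131744 W
I_L = P_in / (√3·V_L·cosφ) = 131744 / (1.732 × 208 × 0.814) = 449 A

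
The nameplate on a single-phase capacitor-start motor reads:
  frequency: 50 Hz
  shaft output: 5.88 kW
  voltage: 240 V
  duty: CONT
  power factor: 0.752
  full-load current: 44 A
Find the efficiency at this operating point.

74.0 %

P_out = 5.88 kW = 5880 W
P_in = V·I·cosφ = 240 × 44 × 0.752 = 7941 W
η = P_out / P_in = 5880 / 7941 = 0.740 = 74.0%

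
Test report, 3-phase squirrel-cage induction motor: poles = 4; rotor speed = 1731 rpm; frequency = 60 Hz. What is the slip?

3.8 %

n_s = 120f/p = 120×60/4 = 1800 rpm
s = (n_s − n)/n_s = (1800 − 1731)/1800 = 0.0383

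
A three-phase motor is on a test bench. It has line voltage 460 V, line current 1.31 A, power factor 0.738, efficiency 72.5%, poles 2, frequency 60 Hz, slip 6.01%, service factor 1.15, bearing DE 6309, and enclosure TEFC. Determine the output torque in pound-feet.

1.16 lb·ft

P_in = √3·V·I·cosφ = 1.732 × 460 × 1.31 × 0.738 = 770 W
P_out = η·P_in = 0.725 × 770 = 558 W
n_s = 120×60/2 = 3600 rpm; n = 3600×(1−0.0601) = 3384 rpm
ω = 2π×3384/60 = 354.4 rad/s
τ = P_out/ω = 558/354.4 = 1.574 N·m
In lb·ft: 1.574/1.356 = 1.16 lb·ft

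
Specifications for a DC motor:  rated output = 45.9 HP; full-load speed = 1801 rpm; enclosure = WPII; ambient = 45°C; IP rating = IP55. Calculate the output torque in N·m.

182 N·m

P_out = 45.9 × 746 = 34241 W
ω = 2π × 1801/60 = 188.6 rad/s
τ = P_out/ω = 34241/188.6 = 182 N·m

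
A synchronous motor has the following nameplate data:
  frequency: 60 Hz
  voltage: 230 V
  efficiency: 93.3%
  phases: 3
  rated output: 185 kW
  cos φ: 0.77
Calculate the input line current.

P_out = 185 kW = 185000 W
P_in = P_out / η = 185000 / 0.933 = 198285 W
I_L = P_in / (√3·V_L·cosφ) = 198285 / (1.732 × 230 × 0.77) = 646 A

646 A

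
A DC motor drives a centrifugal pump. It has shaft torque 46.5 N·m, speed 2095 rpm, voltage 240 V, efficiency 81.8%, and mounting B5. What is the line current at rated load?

ω = 2π×2095/60 = 219.4 rad/s; P_out = τω = 46.5 × 219.4 = 10202 W
P_in = P_out / η = 10202 / 0.818 = 12472 W
I = P_in / V = 12472 / 240 = 52 A

52 A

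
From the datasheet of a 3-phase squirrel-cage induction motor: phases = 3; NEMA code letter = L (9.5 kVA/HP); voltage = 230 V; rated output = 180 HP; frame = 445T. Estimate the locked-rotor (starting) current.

4290 A

S_LR = 9.5 × 180 = 1710 kVA
I_LR = S_LR/(√3·V_L) = 1710000/(1.732×230) = 4290 A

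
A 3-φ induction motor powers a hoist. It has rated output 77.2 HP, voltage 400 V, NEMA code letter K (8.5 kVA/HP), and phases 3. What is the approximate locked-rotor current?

947 A

S_LR = 8.5 × 77.2 = 656.2 kVA
I_LR = S_LR/(√3·V_L) = 656200/(1.732×400) = 947 A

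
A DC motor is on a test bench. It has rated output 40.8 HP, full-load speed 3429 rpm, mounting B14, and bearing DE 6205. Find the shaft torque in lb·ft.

62.5 lb·ft

P_out = 40.8 × 746 = 30437 W
ω = 2π × 3429/60 = 359.1 rad/s
τ = P_out/ω = 30437/359.1 = 84.76 N·m
In lb·ft: 84.76/1.356 = 62.5 lb·ft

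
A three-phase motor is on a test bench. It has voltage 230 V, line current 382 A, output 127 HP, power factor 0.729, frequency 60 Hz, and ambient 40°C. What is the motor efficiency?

85.4 %

P_out = 127 × 746 = 94742 W
P_in = √3·V_L·I_L·cosφ = 1.732 × 230 × 382 × 0.729 = 110934 W
η = P_out / P_in = 94742 / 110934 = 0.854 = 85.4%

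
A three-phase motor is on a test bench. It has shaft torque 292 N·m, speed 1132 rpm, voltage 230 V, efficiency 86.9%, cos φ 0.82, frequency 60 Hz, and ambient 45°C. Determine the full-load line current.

122 A

ω = 2π×1132/60 = 118.5 rad/s; P_out = τω = 292 × 118.5 = 34602 W
P_in = P_out / η = 34602 / 0.869 = 39818 W
I_L = P_in / (√3·V_L·cosφ) = 39818 / (1.732 × 230 × 0.82) = 122 A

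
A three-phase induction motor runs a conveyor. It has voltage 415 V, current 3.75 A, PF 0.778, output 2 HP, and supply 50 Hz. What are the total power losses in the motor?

P_in = √3·V·I·cosφ = 1.732×415×3.75×0.778 = 2097 W
P_out = 2×746 = 1492 W
Losses = P_in − P_out = 2097 − 1492 = 605 W

605 W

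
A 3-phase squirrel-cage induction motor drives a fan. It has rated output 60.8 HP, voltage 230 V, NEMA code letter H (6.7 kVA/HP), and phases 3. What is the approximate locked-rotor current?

1020 A

S_LR = 6.7 × 60.8 = 407.36 kVA
I_LR = S_LR/(√3·V_L) = 407360/(1.732×230) = 1020 A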